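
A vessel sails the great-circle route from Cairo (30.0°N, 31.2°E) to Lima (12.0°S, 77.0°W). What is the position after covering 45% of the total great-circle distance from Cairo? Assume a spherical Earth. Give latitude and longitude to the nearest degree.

≈ 17°N, 22°W

Convert each endpoint to a unit vector on the sphere (x = cos φ cos λ, y = cos φ sin λ, z = sin φ).
The central angle between the endpoints is δ = arccos(p₁·p₂) ≈ 1.948 rad (111.6°).
Interpolate at f = 0.45 with slerp weights a = sin((1−f)δ)/sin δ ≈ 0.944, b = sin(fδ)/sin δ ≈ 0.827.
p = a·p₁ + b·p₂ ≈ (0.882, -0.364, 0.300); φ = arcsin(p_z) ≈ 17.48°, λ = atan2(p_y, p_x) ≈ -22.46°.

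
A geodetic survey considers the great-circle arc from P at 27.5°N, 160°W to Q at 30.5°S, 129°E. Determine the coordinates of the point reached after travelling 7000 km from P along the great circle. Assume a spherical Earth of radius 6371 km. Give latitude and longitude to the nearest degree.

Convert each endpoint to a unit vector on the sphere (x = cos φ cos λ, y = cos φ sin λ, z = sin φ).
The central angle between the endpoints is δ = arccos(p₁·p₂) ≈ 1.556 rad (89.2°). The total great-circle distance is δ·R ≈ 1.556 × 6371 ≈ 9915 km, so the target fraction is f = 7000/9915 ≈ 0.706.
Interpolate at f ≈ 0.706 with slerp weights a = sin((1−f)δ)/sin δ ≈ 0.442, b = sin(fδ)/sin δ ≈ 0.891.
p = a·p₁ + b·p₂ ≈ (-0.851, 0.462, -0.248); φ = arcsin(p_z) ≈ -14.36°, λ = atan2(p_y, p_x) ≈ 151.49°.

≈ 14°S, 151°E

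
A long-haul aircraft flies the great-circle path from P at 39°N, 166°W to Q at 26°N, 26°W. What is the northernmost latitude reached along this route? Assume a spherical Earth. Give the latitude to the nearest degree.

≈ 62°N

The great circle lies in the plane with unit normal n̂ = (p₁ × p₂)/|p₁ × p₂|.
Here n̂_z ≈ +0.465; the vertex latitude is φ_max = arccos|n̂_z| ≈ 62.3°.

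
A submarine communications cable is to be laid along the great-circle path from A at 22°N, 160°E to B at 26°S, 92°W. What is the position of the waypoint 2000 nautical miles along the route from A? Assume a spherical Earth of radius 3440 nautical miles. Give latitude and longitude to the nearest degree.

Write both endpoints as unit vectors p₁, p₂ with components (cos φ cos λ, cos φ sin λ, sin φ).
The central angle between the endpoints is δ = arccos(p₁·p₂) ≈ 2.006 rad (114.9°). The total great-circle distance is δ·R ≈ 2.006 × 3440 ≈ 6901 nmi, so the target fraction is f = 2000/6901 ≈ 0.290.
Interpolate at f ≈ 0.290 with slerp weights a = sin((1−f)δ)/sin δ ≈ 1.091, b = sin(fδ)/sin δ ≈ 0.606.
p = a·p₁ + b·p₂ ≈ (-0.970, -0.198, 0.143); φ = arcsin(p_z) ≈ 8.23°, λ = atan2(p_y, p_x) ≈ -168.46°.

≈ 8°N, 168°W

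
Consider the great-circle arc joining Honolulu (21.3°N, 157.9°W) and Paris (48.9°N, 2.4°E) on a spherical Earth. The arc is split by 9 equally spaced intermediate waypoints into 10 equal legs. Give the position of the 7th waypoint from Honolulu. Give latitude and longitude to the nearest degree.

Write both endpoints as unit vectors p₁, p₂ with components (cos φ cos λ, cos φ sin λ, sin φ).
The central angle between the endpoints is δ = arccos(p₁·p₂) ≈ 1.879 rad (107.6°).
Interpolate at f = 7/10 with slerp weights a = sin((1−f)δ)/sin δ ≈ 0.561, b = sin(fδ)/sin δ ≈ 1.015.
p = a·p₁ + b·p₂ ≈ (0.183, -0.169, 0.969); φ = arcsin(p_z) ≈ 75.60°, λ = atan2(p_y, p_x) ≈ -42.66°.

≈ 76°N, 43°W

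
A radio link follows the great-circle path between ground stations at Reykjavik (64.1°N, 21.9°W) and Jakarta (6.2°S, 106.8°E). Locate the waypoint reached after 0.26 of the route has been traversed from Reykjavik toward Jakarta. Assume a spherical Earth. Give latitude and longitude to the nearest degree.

Write both endpoints as unit vectors p₁, p₂ with components (cos φ cos λ, cos φ sin λ, sin φ).
The central angle between the endpoints is δ = arccos(p₁·p₂) ≈ 1.948 rad (111.6°).
Interpolate at f = 0.26 with slerp weights a = sin((1−f)δ)/sin δ ≈ 1.067, b = sin(fδ)/sin δ ≈ 0.522.
p = a·p₁ + b·p₂ ≈ (0.282, 0.323, 0.903); φ = arcsin(p_z) ≈ 64.60°, λ = atan2(p_y, p_x) ≈ 48.83°.

≈ 65°N, 49°E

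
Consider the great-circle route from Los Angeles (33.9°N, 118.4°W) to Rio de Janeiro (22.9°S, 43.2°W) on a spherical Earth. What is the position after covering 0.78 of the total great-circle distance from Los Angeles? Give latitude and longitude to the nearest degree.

Convert each endpoint to a unit vector on the sphere (x = cos φ cos λ, y = cos φ sin λ, z = sin φ).
The central angle between the endpoints is δ = arccos(p₁·p₂) ≈ 1.593 rad (91.2°).
Interpolate at f = 0.78 with slerp weights a = sin((1−f)δ)/sin δ ≈ 0.343, b = sin(fδ)/sin δ ≈ 0.947.
p = a·p₁ + b·p₂ ≈ (0.500, -0.848, -0.177); φ = arcsin(p_z) ≈ -10.19°, λ = atan2(p_y, p_x) ≈ -59.46°.

≈ 10°S, 59°W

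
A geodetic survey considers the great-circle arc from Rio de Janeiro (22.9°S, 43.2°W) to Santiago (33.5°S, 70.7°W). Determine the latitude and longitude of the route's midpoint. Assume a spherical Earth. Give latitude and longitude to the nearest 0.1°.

≈ (28.9°S, 56.3°W)

The haversine formula gives a central angle δ ≈ 0.460 rad (26.3°) between the endpoints.
Interpolate at f = 1/2 with slerp weights a = sin((1−f)δ)/sin δ ≈ 0.514, b = sin(fδ)/sin δ ≈ 0.514.
p = a·p₁ + b·p₂ ≈ (0.486, -0.728, -0.483); φ = arcsin(p_z) ≈ -28.90°, λ = atan2(p_y, p_x) ≈ -56.25°.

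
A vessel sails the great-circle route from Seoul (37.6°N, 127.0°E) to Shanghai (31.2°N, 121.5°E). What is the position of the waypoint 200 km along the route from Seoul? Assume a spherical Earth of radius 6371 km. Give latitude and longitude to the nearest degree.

Convert each endpoint to a unit vector on the sphere (x = cos φ cos λ, y = cos φ sin λ, z = sin φ).
The central angle between the endpoints is δ = arccos(p₁·p₂) ≈ 0.137 rad (7.8°). The total great-circle distance is δ·R ≈ 0.137 × 6371 ≈ 872 km, so the target fraction is f = 200/872 ≈ 0.229.
Interpolate at f ≈ 0.229 with slerp weights a = sin((1−f)δ)/sin δ ≈ 0.772, b = sin(fδ)/sin δ ≈ 0.230.
p = a·p₁ + b·p₂ ≈ (-0.471, 0.656, 0.590); φ = arcsin(p_z) ≈ 36.15°, λ = atan2(p_y, p_x) ≈ 125.66°.

≈ 36°N, 126°E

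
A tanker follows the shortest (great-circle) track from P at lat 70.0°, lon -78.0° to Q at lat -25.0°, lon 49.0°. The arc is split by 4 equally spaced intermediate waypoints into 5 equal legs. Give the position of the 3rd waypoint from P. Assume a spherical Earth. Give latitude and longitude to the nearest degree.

≈ lat 23°, lon 33°

Write both endpoints as unit vectors p₁, p₂ with components (cos φ cos λ, cos φ sin λ, sin φ).
The central angle between the endpoints is δ = arccos(p₁·p₂) ≈ 2.194 rad (125.7°).
Interpolate at f = 3/5 with slerp weights a = sin((1−f)δ)/sin δ ≈ 0.947, b = sin(fδ)/sin δ ≈ 1.192.
p = a·p₁ + b·p₂ ≈ (0.776, 0.498, 0.386); φ = arcsin(p_z) ≈ 22.74°, λ = atan2(p_y, p_x) ≈ 32.71°.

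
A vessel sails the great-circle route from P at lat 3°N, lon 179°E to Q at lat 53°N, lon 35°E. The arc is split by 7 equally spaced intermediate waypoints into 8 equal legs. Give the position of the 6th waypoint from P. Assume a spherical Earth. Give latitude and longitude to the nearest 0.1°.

Convert each endpoint to a unit vector on the sphere (x = cos φ cos λ, y = cos φ sin λ, z = sin φ).
The central angle between the endpoints is δ = arccos(p₁·p₂) ≈ 2.031 rad (116.4°).
Interpolate at f = 6/8 with slerp weights a = sin((1−f)δ)/sin δ ≈ 0.543, b = sin(fδ)/sin δ ≈ 1.115.
p = a·p₁ + b·p₂ ≈ (0.008, 0.394, 0.919); φ = arcsin(p_z) ≈ 66.77°, λ = atan2(p_y, p_x) ≈ 88.88°.

≈ lat 66.8°N, lon 88.9°E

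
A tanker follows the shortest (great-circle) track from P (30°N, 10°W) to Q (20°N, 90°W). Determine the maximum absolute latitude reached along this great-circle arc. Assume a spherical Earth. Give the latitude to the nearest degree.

The great circle lies in the plane with unit normal n̂ = (p₁ × p₂)/|p₁ × p₂|.
Here n̂_z ≈ -0.844; the vertex latitude is φ_max = arccos|n̂_z| ≈ 32.5°.
Check via Clairaut: cos φ_max = |cos φ₁| · sin C = cos(30.0°)·sin(76.9°) ≈ 0.844, again giving ≈ 32.5°.

≈ 32°N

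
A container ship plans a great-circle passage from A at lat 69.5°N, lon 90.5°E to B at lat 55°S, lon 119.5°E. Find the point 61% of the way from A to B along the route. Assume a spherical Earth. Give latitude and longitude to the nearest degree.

≈ lat 6°S, lon 110°E

Convert each endpoint to a unit vector on the sphere (x = cos φ cos λ, y = cos φ sin λ, z = sin φ).
The central angle between the endpoints is δ = arccos(p₁·p₂) ≈ 2.204 rad (126.3°).
Interpolate at f = 0.61 with slerp weights a = sin((1−f)δ)/sin δ ≈ 0.940, b = sin(fδ)/sin δ ≈ 1.209.
p = a·p₁ + b·p₂ ≈ (-0.344, 0.932, -0.110); φ = arcsin(p_z) ≈ -6.32°, λ = atan2(p_y, p_x) ≈ 110.26°.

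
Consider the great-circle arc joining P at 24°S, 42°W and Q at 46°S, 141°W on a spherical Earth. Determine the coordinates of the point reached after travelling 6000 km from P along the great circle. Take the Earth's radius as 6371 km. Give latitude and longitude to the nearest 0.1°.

From cos δ = sin φ₁ sin φ₂ + cos φ₁ cos φ₂ cos Δλ, the central angle is δ ≈ 1.376 rad (78.9°). The total great-circle distance is δ·R ≈ 1.376 × 6371 ≈ 8768 km, so the target fraction is f = 6000/8768 ≈ 0.684.
Interpolate at f ≈ 0.684 with slerp weights a = sin((1−f)δ)/sin δ ≈ 0.429, b = sin(fδ)/sin δ ≈ 0.824.
p = a·p₁ + b·p₂ ≈ (-0.154, -0.623, -0.767); φ = arcsin(p_z) ≈ -50.12°, λ = atan2(p_y, p_x) ≈ -103.86°.

≈ 50.1°S, 103.9°W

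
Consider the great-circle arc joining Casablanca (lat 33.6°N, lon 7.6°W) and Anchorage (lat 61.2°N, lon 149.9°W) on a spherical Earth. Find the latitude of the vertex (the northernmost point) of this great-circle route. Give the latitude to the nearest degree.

≈ 76°N

The great circle lies in the plane with unit normal n̂ = (p₁ × p₂)/|p₁ × p₂|.
Here n̂_z ≈ -0.249; the vertex latitude is φ_max = arccos|n̂_z| ≈ 75.6°.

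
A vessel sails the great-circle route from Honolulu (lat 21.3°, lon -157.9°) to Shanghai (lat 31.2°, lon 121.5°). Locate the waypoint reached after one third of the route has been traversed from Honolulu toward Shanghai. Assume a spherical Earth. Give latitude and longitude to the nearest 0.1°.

The haversine formula gives a central angle δ ≈ 1.247 rad (71.4°) between the endpoints.
Interpolate at f = 1/3 with slerp weights a = sin((1−f)δ)/sin δ ≈ 0.779, b = sin(fδ)/sin δ ≈ 0.426.
p = a·p₁ + b·p₂ ≈ (-0.863, 0.037, 0.504); φ = arcsin(p_z) ≈ 30.25°, λ = atan2(p_y, p_x) ≈ 177.51°.

≈ lat 30.2°, lon 177.5°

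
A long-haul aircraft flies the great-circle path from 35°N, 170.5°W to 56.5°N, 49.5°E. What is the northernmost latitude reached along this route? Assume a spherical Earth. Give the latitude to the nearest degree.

The great circle lies in the plane with unit normal n̂ = (p₁ × p₂)/|p₁ × p₂|.
Here n̂_z ≈ -0.293; the vertex latitude is φ_max = arccos|n̂_z| ≈ 73.0°.
Check via Clairaut: cos φ_max = |cos φ₁| · sin C = cos(35.0°)·sin(21.0°) ≈ 0.293, again giving ≈ 73.0°.

≈ 73°N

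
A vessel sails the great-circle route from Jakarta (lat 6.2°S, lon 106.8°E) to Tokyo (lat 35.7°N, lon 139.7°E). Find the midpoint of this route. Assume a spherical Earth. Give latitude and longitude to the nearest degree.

≈ lat 15°N, lon 122°E

Write both endpoints as unit vectors p₁, p₂ with components (cos φ cos λ, cos φ sin λ, sin φ).
The central angle between the endpoints is δ = arccos(p₁·p₂) ≈ 0.909 rad (52.1°).
Interpolate at f = 1/2 with slerp weights a = sin((1−f)δ)/sin δ ≈ 0.556, b = sin(fδ)/sin δ ≈ 0.556.
p = a·p₁ + b·p₂ ≈ (-0.505, 0.822, 0.265); φ = arcsin(p_z) ≈ 15.34°, λ = atan2(p_y, p_x) ≈ 121.55°.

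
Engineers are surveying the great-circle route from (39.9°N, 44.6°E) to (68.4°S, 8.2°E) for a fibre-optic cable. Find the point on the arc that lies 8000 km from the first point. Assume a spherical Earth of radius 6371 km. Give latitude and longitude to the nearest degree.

The haversine formula gives a central angle δ ≈ 1.949 rad (111.7°) between the endpoints. The total great-circle distance is δ·R ≈ 1.949 × 6371 ≈ 12416 km, so the target fraction is f = 8000/12416 ≈ 0.644.
Interpolate at f ≈ 0.644 with slerp weights a = sin((1−f)δ)/sin δ ≈ 0.687, b = sin(fδ)/sin δ ≈ 1.023.
p = a·p₁ + b·p₂ ≈ (0.748, 0.424, -0.510); φ = arcsin(p_z) ≈ -30.67°, λ = atan2(p_y, p_x) ≈ 29.54°.

≈ (31°S, 30°E)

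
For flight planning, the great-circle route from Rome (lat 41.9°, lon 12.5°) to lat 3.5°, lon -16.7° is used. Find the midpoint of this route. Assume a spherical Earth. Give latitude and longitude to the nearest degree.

Write both endpoints as unit vectors p₁, p₂ with components (cos φ cos λ, cos φ sin λ, sin φ).
The central angle between the endpoints is δ = arccos(p₁·p₂) ≈ 0.810 rad (46.4°).
Interpolate at f = 1/2 with slerp weights a = sin((1−f)δ)/sin δ ≈ 0.544, b = sin(fδ)/sin δ ≈ 0.544.
p = a·p₁ + b·p₂ ≈ (0.915, -0.068, 0.397); φ = arcsin(p_z) ≈ 23.36°, λ = atan2(p_y, p_x) ≈ -4.27°.

≈ lat 23°, lon -4°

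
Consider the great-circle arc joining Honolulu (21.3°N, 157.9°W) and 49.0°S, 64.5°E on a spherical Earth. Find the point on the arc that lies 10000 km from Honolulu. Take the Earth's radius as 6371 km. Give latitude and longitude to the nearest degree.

From cos δ = sin φ₁ sin φ₂ + cos φ₁ cos φ₂ cos Δλ, the central angle is δ ≈ 2.383 rad (136.5°). The total great-circle distance is δ·R ≈ 2.383 × 6371 ≈ 15180 km, so the target fraction is f = 10000/15180 ≈ 0.659.
Interpolate at f ≈ 0.659 with slerp weights a = sin((1−f)δ)/sin δ ≈ 1.055, b = sin(fδ)/sin δ ≈ 1.453.
p = a·p₁ + b·p₂ ≈ (-0.501, 0.490, -0.713); φ = arcsin(p_z) ≈ -45.50°, λ = atan2(p_y, p_x) ≈ 135.59°.

≈ 46°S, 136°E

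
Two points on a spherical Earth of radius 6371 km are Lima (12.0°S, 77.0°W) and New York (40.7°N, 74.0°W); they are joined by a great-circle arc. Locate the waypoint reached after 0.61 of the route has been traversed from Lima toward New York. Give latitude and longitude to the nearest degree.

Convert each endpoint to a unit vector on the sphere (x = cos φ cos λ, y = cos φ sin λ, z = sin φ).
The central angle between the endpoints is δ = arccos(p₁·p₂) ≈ 0.921 rad (52.8°).
Interpolate at f = 0.61 with slerp weights a = sin((1−f)δ)/sin δ ≈ 0.441, b = sin(fδ)/sin δ ≈ 0.669.
p = a·p₁ + b·p₂ ≈ (0.237, -0.908, 0.345); φ = arcsin(p_z) ≈ 20.15°, λ = atan2(p_y, p_x) ≈ -75.38°.

≈ 20°N, 75°W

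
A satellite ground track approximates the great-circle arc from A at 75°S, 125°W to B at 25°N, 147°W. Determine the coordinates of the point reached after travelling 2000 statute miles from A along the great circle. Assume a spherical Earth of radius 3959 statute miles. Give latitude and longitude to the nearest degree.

≈ 47°S, 139°W

Write both endpoints as unit vectors p₁, p₂ with components (cos φ cos λ, cos φ sin λ, sin φ).
The central angle between the endpoints is δ = arccos(p₁·p₂) ≈ 1.763 rad (101.0°). The total great-circle distance is δ·R ≈ 1.763 × 3959 ≈ 6979 mi, so the target fraction is f = 2000/6979 ≈ 0.287.
Interpolate at f ≈ 0.287 with slerp weights a = sin((1−f)δ)/sin δ ≈ 0.969, b = sin(fδ)/sin δ ≈ 0.493.
p = a·p₁ + b·p₂ ≈ (-0.519, -0.449, -0.728); φ = arcsin(p_z) ≈ -46.70°, λ = atan2(p_y, p_x) ≈ -139.13°.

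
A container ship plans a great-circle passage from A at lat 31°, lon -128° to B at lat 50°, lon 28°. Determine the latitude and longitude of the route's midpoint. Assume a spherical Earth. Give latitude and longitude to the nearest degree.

Convert each endpoint to a unit vector on the sphere (x = cos φ cos λ, y = cos φ sin λ, z = sin φ).
The central angle between the endpoints is δ = arccos(p₁·p₂) ≈ 1.680 rad (96.2°).
Interpolate at f = 1/2 with slerp weights a = sin((1−f)δ)/sin δ ≈ 0.749, b = sin(fδ)/sin δ ≈ 0.749.
p = a·p₁ + b·p₂ ≈ (0.030, -0.280, 0.960); φ = arcsin(p_z) ≈ 73.65°, λ = atan2(p_y, p_x) ≈ -83.92°.

≈ lat 74°, lon -84°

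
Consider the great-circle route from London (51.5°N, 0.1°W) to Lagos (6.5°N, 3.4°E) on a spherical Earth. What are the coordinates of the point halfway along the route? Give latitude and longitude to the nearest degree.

Write both endpoints as unit vectors p₁, p₂ with components (cos φ cos λ, cos φ sin λ, sin φ).
The central angle between the endpoints is δ = arccos(p₁·p₂) ≈ 0.787 rad (45.1°).
Interpolate at f = 1/2 with slerp weights a = sin((1−f)δ)/sin δ ≈ 0.541, b = sin(fδ)/sin δ ≈ 0.541.
p = a·p₁ + b·p₂ ≈ (0.874, 0.031, 0.485); φ = arcsin(p_z) ≈ 29.01°, λ = atan2(p_y, p_x) ≈ 2.05°.

≈ 29°N, 2°E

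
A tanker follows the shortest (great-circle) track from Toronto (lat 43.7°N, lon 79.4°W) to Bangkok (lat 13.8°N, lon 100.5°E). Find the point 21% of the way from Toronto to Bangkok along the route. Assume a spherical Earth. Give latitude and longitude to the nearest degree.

The haversine formula gives a central angle δ ≈ 2.138 rad (122.5°) between the endpoints.
Interpolate at f = 0.21 with slerp weights a = sin((1−f)δ)/sin δ ≈ 1.177, b = sin(fδ)/sin δ ≈ 0.515.
p = a·p₁ + b·p₂ ≈ (0.066, -0.345, 0.936); φ = arcsin(p_z) ≈ 69.42°, λ = atan2(p_y, p_x) ≈ -79.26°.

≈ lat 69°N, lon 79°W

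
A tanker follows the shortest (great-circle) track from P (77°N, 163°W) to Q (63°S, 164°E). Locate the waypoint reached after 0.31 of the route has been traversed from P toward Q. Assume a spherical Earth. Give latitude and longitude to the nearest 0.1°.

Convert each endpoint to a unit vector on the sphere (x = cos φ cos λ, y = cos φ sin λ, z = sin φ).
The central angle between the endpoints is δ = arccos(p₁·p₂) ≈ 2.469 rad (141.5°).
Interpolate at f = 0.31 with slerp weights a = sin((1−f)δ)/sin δ ≈ 1.592, b = sin(fδ)/sin δ ≈ 1.113.
p = a·p₁ + b·p₂ ≈ (-0.828, 0.035, 0.559); φ = arcsin(p_z) ≈ 34.02°, λ = atan2(p_y, p_x) ≈ 177.61°.

≈ (34.0°N, 177.6°E)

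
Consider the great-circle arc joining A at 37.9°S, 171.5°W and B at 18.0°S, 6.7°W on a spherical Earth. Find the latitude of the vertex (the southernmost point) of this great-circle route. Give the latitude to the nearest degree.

≈ 77°S

The great circle lies in the plane with unit normal n̂ = (p₁ × p₂)/|p₁ × p₂|.
Here n̂_z ≈ +0.233; the vertex latitude is φ_max = arccos|n̂_z| ≈ 76.5°.
Check via Clairaut: cos φ_max = |cos φ₁| · sin C = cos(37.9°)·sin(162.8°) ≈ 0.233, again giving ≈ 76.5°.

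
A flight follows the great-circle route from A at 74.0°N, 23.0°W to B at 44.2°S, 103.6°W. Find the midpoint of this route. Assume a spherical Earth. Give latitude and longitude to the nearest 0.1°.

From cos δ = sin φ₁ sin φ₂ + cos φ₁ cos φ₂ cos Δλ, the central angle is δ ≈ 2.263 rad (129.6°).
Interpolate at f = 1/2 with slerp weights a = sin((1−f)δ)/sin δ ≈ 1.175, b = sin(fδ)/sin δ ≈ 1.175.
p = a·p₁ + b·p₂ ≈ (0.100, -0.945, 0.310); φ = arcsin(p_z) ≈ 18.08°, λ = atan2(p_y, p_x) ≈ -83.96°.

≈ 18.1°N, 84.0°W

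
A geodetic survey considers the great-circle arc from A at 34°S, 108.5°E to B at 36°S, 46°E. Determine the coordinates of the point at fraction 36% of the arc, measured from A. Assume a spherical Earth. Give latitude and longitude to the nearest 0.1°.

From cos δ = sin φ₁ sin φ₂ + cos φ₁ cos φ₂ cos Δλ, the central angle is δ ≈ 0.878 rad (50.3°).
Interpolate at f = 0.36 with slerp weights a = sin((1−f)δ)/sin δ ≈ 0.692, b = sin(fδ)/sin δ ≈ 0.404.
p = a·p₁ + b·p₂ ≈ (0.045, 0.780, -0.625); φ = arcsin(p_z) ≈ -38.66°, λ = atan2(p_y, p_x) ≈ 86.70°.

≈ 38.7°S, 86.7°E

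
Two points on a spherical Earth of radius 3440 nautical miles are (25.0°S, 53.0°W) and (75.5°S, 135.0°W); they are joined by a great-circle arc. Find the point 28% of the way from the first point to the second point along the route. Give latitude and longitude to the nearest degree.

≈ (42°S, 60°W)

Write both endpoints as unit vectors p₁, p₂ with components (cos φ cos λ, cos φ sin λ, sin φ).
The central angle between the endpoints is δ = arccos(p₁·p₂) ≈ 1.114 rad (63.8°).
Interpolate at f = 0.28 with slerp weights a = sin((1−f)δ)/sin δ ≈ 0.801, b = sin(fδ)/sin δ ≈ 0.342.
p = a·p₁ + b·p₂ ≈ (0.376, -0.640, -0.670); φ = arcsin(p_z) ≈ -42.04°, λ = atan2(p_y, p_x) ≈ -59.56°.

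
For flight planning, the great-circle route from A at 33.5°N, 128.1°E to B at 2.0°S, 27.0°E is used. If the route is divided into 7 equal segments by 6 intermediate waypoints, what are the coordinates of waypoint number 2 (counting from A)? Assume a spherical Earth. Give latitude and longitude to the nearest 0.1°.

Convert each endpoint to a unit vector on the sphere (x = cos φ cos λ, y = cos φ sin λ, z = sin φ).
The central angle between the endpoints is δ = arccos(p₁·p₂) ≈ 1.751 rad (100.4°).
Interpolate at f = 2/7 with slerp weights a = sin((1−f)δ)/sin δ ≈ 0.965, b = sin(fδ)/sin δ ≈ 0.488.
p = a·p₁ + b·p₂ ≈ (-0.062, 0.855, 0.516); φ = arcsin(p_z) ≈ 31.04°, λ = atan2(p_y, p_x) ≈ 94.17°.

≈ 31.0°N, 94.2°E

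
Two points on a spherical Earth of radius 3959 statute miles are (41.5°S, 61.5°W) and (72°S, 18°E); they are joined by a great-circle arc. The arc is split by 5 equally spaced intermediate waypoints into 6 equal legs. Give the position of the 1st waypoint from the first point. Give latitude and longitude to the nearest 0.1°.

≈ (48.7°S, 56.6°W)

Convert each endpoint to a unit vector on the sphere (x = cos φ cos λ, y = cos φ sin λ, z = sin φ).
The central angle between the endpoints is δ = arccos(p₁·p₂) ≈ 0.833 rad (47.8°).
Interpolate at f = 1/6 with slerp weights a = sin((1−f)δ)/sin δ ≈ 0.865, b = sin(fδ)/sin δ ≈ 0.187.
p = a·p₁ + b·p₂ ≈ (0.364, -0.551, -0.751); φ = arcsin(p_z) ≈ -48.66°, λ = atan2(p_y, p_x) ≈ -56.56°.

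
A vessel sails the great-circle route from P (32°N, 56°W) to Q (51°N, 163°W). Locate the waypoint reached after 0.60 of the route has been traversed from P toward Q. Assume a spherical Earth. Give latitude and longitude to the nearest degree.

Convert each endpoint to a unit vector on the sphere (x = cos φ cos λ, y = cos φ sin λ, z = sin φ).
The central angle between the endpoints is δ = arccos(p₁·p₂) ≈ 1.312 rad (75.2°).
Interpolate at f = 0.60 with slerp weights a = sin((1−f)δ)/sin δ ≈ 0.518, b = sin(fδ)/sin δ ≈ 0.733.
p = a·p₁ + b·p₂ ≈ (-0.195, -0.499, 0.844); φ = arcsin(p_z) ≈ 57.58°, λ = atan2(p_y, p_x) ≈ -111.36°.

≈ (58°N, 111°W)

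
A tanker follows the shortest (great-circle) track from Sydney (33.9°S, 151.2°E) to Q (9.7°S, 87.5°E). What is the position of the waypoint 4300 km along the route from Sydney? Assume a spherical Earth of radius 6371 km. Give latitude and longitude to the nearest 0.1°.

≈ (22.0°S, 109.2°E)

Convert each endpoint to a unit vector on the sphere (x = cos φ cos λ, y = cos φ sin λ, z = sin φ).
The central angle between the endpoints is δ = arccos(p₁·p₂) ≈ 1.097 rad (62.8°). The total great-circle distance is δ·R ≈ 1.097 × 6371 ≈ 6988 km, so the target fraction is f = 4300/6988 ≈ 0.615.
Interpolate at f ≈ 0.615 with slerp weights a = sin((1−f)δ)/sin δ ≈ 0.460, b = sin(fδ)/sin δ ≈ 0.702.
p = a·p₁ + b·p₂ ≈ (-0.305, 0.876, -0.375); φ = arcsin(p_z) ≈ -22.02°, λ = atan2(p_y, p_x) ≈ 109.18°.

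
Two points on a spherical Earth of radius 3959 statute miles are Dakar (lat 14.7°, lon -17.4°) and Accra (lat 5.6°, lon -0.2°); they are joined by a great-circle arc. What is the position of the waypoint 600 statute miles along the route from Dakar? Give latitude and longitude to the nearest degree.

The haversine formula gives a central angle δ ≈ 0.335 rad (19.2°) between the endpoints. The total great-circle distance is δ·R ≈ 0.335 × 3959 ≈ 1327 mi, so the target fraction is f = 600/1327 ≈ 0.452.
Interpolate at f ≈ 0.452 with slerp weights a = sin((1−f)δ)/sin δ ≈ 0.555, b = sin(fδ)/sin δ ≈ 0.459.
p = a·p₁ + b·p₂ ≈ (0.969, -0.162, 0.186); φ = arcsin(p_z) ≈ 10.70°, λ = atan2(p_y, p_x) ≈ -9.50°.

≈ lat 11°, lon -9°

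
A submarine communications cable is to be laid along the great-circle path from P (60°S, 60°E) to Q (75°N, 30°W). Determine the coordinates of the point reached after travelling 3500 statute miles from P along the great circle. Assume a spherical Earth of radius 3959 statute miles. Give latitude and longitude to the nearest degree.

≈ (12°S, 38°E)

Write both endpoints as unit vectors p₁, p₂ with components (cos φ cos λ, cos φ sin λ, sin φ).
The central angle between the endpoints is δ = arccos(p₁·p₂) ≈ 2.562 rad (146.8°). The total great-circle distance is δ·R ≈ 2.562 × 3959 ≈ 10142 mi, so the target fraction is f = 3500/10142 ≈ 0.345.
Interpolate at f ≈ 0.345 with slerp weights a = sin((1−f)δ)/sin δ ≈ 1.815, b = sin(fδ)/sin δ ≈ 1.411.
p = a·p₁ + b·p₂ ≈ (0.770, 0.603, -0.208); φ = arcsin(p_z) ≈ -12.02°, λ = atan2(p_y, p_x) ≈ 38.07°.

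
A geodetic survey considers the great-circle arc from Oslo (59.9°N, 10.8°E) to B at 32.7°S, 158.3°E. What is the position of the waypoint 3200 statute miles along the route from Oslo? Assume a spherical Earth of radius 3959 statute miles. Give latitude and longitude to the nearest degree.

≈ 55°N, 104°E

Write both endpoints as unit vectors p₁, p₂ with components (cos φ cos λ, cos φ sin λ, sin φ).
The central angle between the endpoints is δ = arccos(p₁·p₂) ≈ 2.538 rad (145.4°). The total great-circle distance is δ·R ≈ 2.538 × 3959 ≈ 10048 mi, so the target fraction is f = 3200/10048 ≈ 0.318.
Interpolate at f ≈ 0.318 with slerp weights a = sin((1−f)δ)/sin δ ≈ 1.740, b = sin(fδ)/sin δ ≈ 1.274.
p = a·p₁ + b·p₂ ≈ (-0.139, 0.560, 0.817); φ = arcsin(p_z) ≈ 54.77°, λ = atan2(p_y, p_x) ≈ 103.95°.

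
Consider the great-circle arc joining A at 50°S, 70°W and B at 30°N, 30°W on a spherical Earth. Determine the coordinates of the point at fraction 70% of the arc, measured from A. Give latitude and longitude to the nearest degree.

Write both endpoints as unit vectors p₁, p₂ with components (cos φ cos λ, cos φ sin λ, sin φ).
The central angle between the endpoints is δ = arccos(p₁·p₂) ≈ 1.527 rad (87.5°).
Interpolate at f = 0.70 with slerp weights a = sin((1−f)δ)/sin δ ≈ 0.443, b = sin(fδ)/sin δ ≈ 0.878.
p = a·p₁ + b·p₂ ≈ (0.756, -0.647, 0.100); φ = arcsin(p_z) ≈ 5.72°, λ = atan2(p_y, p_x) ≈ -40.59°.

≈ 6°N, 41°W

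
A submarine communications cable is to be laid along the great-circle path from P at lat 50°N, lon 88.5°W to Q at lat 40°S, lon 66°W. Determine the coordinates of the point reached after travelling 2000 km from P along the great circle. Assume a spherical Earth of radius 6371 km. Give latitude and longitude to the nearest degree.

≈ lat 33°N, lon 82°W

Write both endpoints as unit vectors p₁, p₂ with components (cos φ cos λ, cos φ sin λ, sin φ).
The central angle between the endpoints is δ = arccos(p₁·p₂) ≈ 1.608 rad (92.1°). The total great-circle distance is δ·R ≈ 1.608 × 6371 ≈ 10246 km, so the target fraction is f = 2000/10246 ≈ 0.195.
Interpolate at f ≈ 0.195 with slerp weights a = sin((1−f)δ)/sin δ ≈ 0.963, b = sin(fδ)/sin δ ≈ 0.309.
p = a·p₁ + b·p₂ ≈ (0.112, -0.835, 0.539); φ = arcsin(p_z) ≈ 32.61°, λ = atan2(p_y, p_x) ≈ -82.33°.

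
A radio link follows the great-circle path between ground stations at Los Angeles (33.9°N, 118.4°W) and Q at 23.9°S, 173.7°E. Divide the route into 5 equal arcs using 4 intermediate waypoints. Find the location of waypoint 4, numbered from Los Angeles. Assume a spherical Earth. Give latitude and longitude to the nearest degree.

≈ 12°S, 173°W

Convert each endpoint to a unit vector on the sphere (x = cos φ cos λ, y = cos φ sin λ, z = sin φ).
The central angle between the endpoints is δ = arccos(p₁·p₂) ≈ 1.511 rad (86.6°).
Interpolate at f = 4/5 with slerp weights a = sin((1−f)δ)/sin δ ≈ 0.298, b = sin(fδ)/sin δ ≈ 0.937.
p = a·p₁ + b·p₂ ≈ (-0.969, -0.124, -0.213); φ = arcsin(p_z) ≈ -12.31°, λ = atan2(p_y, p_x) ≈ -172.72°.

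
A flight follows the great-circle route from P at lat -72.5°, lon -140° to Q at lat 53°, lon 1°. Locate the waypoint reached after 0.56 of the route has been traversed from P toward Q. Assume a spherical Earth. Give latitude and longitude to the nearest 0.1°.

Write both endpoints as unit vectors p₁, p₂ with components (cos φ cos λ, cos φ sin λ, sin φ).
The central angle between the endpoints is δ = arccos(p₁·p₂) ≈ 2.696 rad (154.5°).
Interpolate at f = 0.56 with slerp weights a = sin((1−f)δ)/sin δ ≈ 2.150, b = sin(fδ)/sin δ ≈ 2.315.
p = a·p₁ + b·p₂ ≈ (0.898, -0.391, -0.202); φ = arcsin(p_z) ≈ -11.63°, λ = atan2(p_y, p_x) ≈ -23.55°.

≈ lat -11.6°, lon -23.5°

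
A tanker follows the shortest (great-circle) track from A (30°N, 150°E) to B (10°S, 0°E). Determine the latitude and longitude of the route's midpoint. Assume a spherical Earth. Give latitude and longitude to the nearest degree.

From cos δ = sin φ₁ sin φ₂ + cos φ₁ cos φ₂ cos Δλ, the central angle is δ ≈ 2.542 rad (145.6°).
Interpolate at f = 1/2 with slerp weights a = sin((1−f)δ)/sin δ ≈ 1.692, b = sin(fδ)/sin δ ≈ 1.692.
p = a·p₁ + b·p₂ ≈ (0.397, 0.733, 0.552); φ = arcsin(p_z) ≈ 33.53°, λ = atan2(p_y, p_x) ≈ 61.53°.

≈ (34°N, 62°E)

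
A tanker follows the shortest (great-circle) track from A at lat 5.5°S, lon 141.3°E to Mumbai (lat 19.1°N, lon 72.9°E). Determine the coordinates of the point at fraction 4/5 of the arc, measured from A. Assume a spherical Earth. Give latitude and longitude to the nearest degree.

Convert each endpoint to a unit vector on the sphere (x = cos φ cos λ, y = cos φ sin λ, z = sin φ).
The central angle between the endpoints is δ = arccos(p₁·p₂) ≈ 1.250 rad (71.6°).
Interpolate at f = 4/5 with slerp weights a = sin((1−f)δ)/sin δ ≈ 0.261, b = sin(fδ)/sin δ ≈ 0.887.
p = a·p₁ + b·p₂ ≈ (0.044, 0.963, 0.265); φ = arcsin(p_z) ≈ 15.38°, λ = atan2(p_y, p_x) ≈ 87.39°.

≈ lat 15°N, lon 87°E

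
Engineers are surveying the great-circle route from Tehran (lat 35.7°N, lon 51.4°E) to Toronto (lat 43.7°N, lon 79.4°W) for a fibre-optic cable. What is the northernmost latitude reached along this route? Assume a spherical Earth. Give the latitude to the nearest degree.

The great circle lies in the plane with unit normal n̂ = (p₁ × p₂)/|p₁ × p₂|.
Here n̂_z ≈ -0.445; the vertex latitude is φ_max = arccos|n̂_z| ≈ 63.6°.

≈ 64°N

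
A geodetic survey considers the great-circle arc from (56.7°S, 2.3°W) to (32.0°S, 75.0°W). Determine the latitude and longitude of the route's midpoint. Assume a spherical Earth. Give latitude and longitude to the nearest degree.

From cos δ = sin φ₁ sin φ₂ + cos φ₁ cos φ₂ cos Δλ, the central angle is δ ≈ 0.950 rad (54.5°).
Interpolate at f = 1/2 with slerp weights a = sin((1−f)δ)/sin δ ≈ 0.562, b = sin(fδ)/sin δ ≈ 0.562.
p = a·p₁ + b·p₂ ≈ (0.432, -0.473, -0.768); φ = arcsin(p_z) ≈ -50.17°, λ = atan2(p_y, p_x) ≈ -47.60°.

≈ (50°S, 48°W)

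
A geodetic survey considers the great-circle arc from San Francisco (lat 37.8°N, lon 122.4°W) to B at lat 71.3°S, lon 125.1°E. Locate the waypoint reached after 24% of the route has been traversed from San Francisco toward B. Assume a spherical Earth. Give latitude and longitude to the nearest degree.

≈ lat 8°N, lon 135°W

The haversine formula gives a central angle δ ≈ 2.315 rad (132.6°) between the endpoints.
Interpolate at f = 0.24 with slerp weights a = sin((1−f)δ)/sin δ ≈ 1.335, b = sin(fδ)/sin δ ≈ 0.717.
p = a·p₁ + b·p₂ ≈ (-0.698, -0.703, 0.139); φ = arcsin(p_z) ≈ 8.00°, λ = atan2(p_y, p_x) ≈ -134.79°.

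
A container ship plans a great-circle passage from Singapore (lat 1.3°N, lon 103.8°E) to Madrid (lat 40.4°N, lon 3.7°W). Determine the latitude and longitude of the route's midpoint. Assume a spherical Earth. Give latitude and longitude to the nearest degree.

≈ lat 32°N, lon 61°E

Write both endpoints as unit vectors p₁, p₂ with components (cos φ cos λ, cos φ sin λ, sin φ).
The central angle between the endpoints is δ = arccos(p₁·p₂) ≈ 1.787 rad (102.4°).
Interpolate at f = 1/2 with slerp weights a = sin((1−f)δ)/sin δ ≈ 0.798, b = sin(fδ)/sin δ ≈ 0.798.
p = a·p₁ + b·p₂ ≈ (0.416, 0.735, 0.535); φ = arcsin(p_z) ≈ 32.35°, λ = atan2(p_y, p_x) ≈ 60.50°.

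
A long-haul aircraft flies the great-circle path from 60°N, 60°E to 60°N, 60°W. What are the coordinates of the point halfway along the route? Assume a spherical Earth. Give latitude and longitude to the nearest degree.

≈ 74°N, 0°E

Write both endpoints as unit vectors p₁, p₂ with components (cos φ cos λ, cos φ sin λ, sin φ).
The central angle between the endpoints is δ = arccos(p₁·p₂) ≈ 0.896 rad (51.3°).
Interpolate at f = 1/2 with slerp weights a = sin((1−f)δ)/sin δ ≈ 0.555, b = sin(fδ)/sin δ ≈ 0.555.
p = a·p₁ + b·p₂ ≈ (0.277, 0.000, 0.961); φ = arcsin(p_z) ≈ 73.90°, λ = atan2(p_y, p_x) ≈ 0.00°.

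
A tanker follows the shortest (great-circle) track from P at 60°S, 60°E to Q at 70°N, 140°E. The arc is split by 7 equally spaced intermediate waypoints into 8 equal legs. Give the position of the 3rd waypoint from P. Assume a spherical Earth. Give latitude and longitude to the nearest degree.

Write both endpoints as unit vectors p₁, p₂ with components (cos φ cos λ, cos φ sin λ, sin φ).
The central angle between the endpoints is δ = arccos(p₁·p₂) ≈ 2.472 rad (141.6°).
Interpolate at f = 3/8 with slerp weights a = sin((1−f)δ)/sin δ ≈ 1.611, b = sin(fδ)/sin δ ≈ 1.289.
p = a·p₁ + b·p₂ ≈ (0.065, 0.981, -0.184); φ = arcsin(p_z) ≈ -10.60°, λ = atan2(p_y, p_x) ≈ 86.21°.

≈ 11°S, 86°E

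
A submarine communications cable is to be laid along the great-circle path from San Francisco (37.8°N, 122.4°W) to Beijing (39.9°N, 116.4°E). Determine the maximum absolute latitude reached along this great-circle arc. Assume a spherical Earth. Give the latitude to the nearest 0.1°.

The great circle lies in the plane with unit normal n̂ = (p₁ × p₂)/|p₁ × p₂|.
Here n̂_z ≈ -0.520; the vertex latitude is φ_max = arccos|n̂_z| ≈ 58.7°.
Check via Clairaut: cos φ_max = |cos φ₁| · sin C = cos(37.8°)·sin(41.2°) ≈ 0.520, again giving ≈ 58.7°.

≈ 58.7°N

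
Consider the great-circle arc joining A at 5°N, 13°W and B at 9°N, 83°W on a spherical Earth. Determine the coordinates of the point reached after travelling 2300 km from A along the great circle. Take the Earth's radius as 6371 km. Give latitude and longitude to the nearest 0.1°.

≈ 7.4°N, 33.7°W

Write both endpoints as unit vectors p₁, p₂ with components (cos φ cos λ, cos φ sin λ, sin φ).
The central angle between the endpoints is δ = arccos(p₁·p₂) ≈ 1.213 rad (69.5°). The total great-circle distance is δ·R ≈ 1.213 × 6371 ≈ 7728 km, so the target fraction is f = 2300/7728 ≈ 0.298.
Interpolate at f ≈ 0.298 with slerp weights a = sin((1−f)δ)/sin δ ≈ 0.803, b = sin(fδ)/sin δ ≈ 0.377.
p = a·p₁ + b·p₂ ≈ (0.825, -0.550, 0.129); φ = arcsin(p_z) ≈ 7.41°, λ = atan2(p_y, p_x) ≈ -33.67°.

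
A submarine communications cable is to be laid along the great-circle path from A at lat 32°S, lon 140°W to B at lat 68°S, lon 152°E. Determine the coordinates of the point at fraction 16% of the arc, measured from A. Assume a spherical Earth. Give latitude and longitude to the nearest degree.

From cos δ = sin φ₁ sin φ₂ + cos φ₁ cos φ₂ cos Δλ, the central angle is δ ≈ 0.914 rad (52.4°).
Interpolate at f = 0.16 with slerp weights a = sin((1−f)δ)/sin δ ≈ 0.877, b = sin(fδ)/sin δ ≈ 0.184.
p = a·p₁ + b·p₂ ≈ (-0.631, -0.446, -0.635); φ = arcsin(p_z) ≈ -39.45°, λ = atan2(p_y, p_x) ≈ -144.75°.

≈ lat 39°S, lon 145°W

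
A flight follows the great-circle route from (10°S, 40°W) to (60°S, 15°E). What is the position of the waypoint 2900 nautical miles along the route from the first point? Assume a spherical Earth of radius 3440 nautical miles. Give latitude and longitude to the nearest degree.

≈ (50°S, 8°W)

Convert each endpoint to a unit vector on the sphere (x = cos φ cos λ, y = cos φ sin λ, z = sin φ).
The central angle between the endpoints is δ = arccos(p₁·p₂) ≈ 1.123 rad (64.4°). The total great-circle distance is δ·R ≈ 1.123 × 3440 ≈ 3864 nmi, so the target fraction is f = 2900/3864 ≈ 0.751.
Interpolate at f ≈ 0.751 with slerp weights a = sin((1−f)δ)/sin δ ≈ 0.307, b = sin(fδ)/sin δ ≈ 0.828.
p = a·p₁ + b·p₂ ≈ (0.631, -0.087, -0.771); φ = arcsin(p_z) ≈ -50.40°, λ = atan2(p_y, p_x) ≈ -7.84°.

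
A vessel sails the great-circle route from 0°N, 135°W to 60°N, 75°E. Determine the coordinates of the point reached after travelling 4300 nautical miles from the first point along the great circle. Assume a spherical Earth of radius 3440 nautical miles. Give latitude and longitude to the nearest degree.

The haversine formula gives a central angle δ ≈ 2.019 rad (115.7°) between the endpoints. The total great-circle distance is δ·R ≈ 2.019 × 3440 ≈ 6944 nmi, so the target fraction is f = 4300/6944 ≈ 0.619.
Interpolate at f ≈ 0.619 with slerp weights a = sin((1−f)δ)/sin δ ≈ 0.771, b = sin(fδ)/sin δ ≈ 1.053.
p = a·p₁ + b·p₂ ≈ (-0.409, -0.037, 0.912); φ = arcsin(p_z) ≈ 65.75°, λ = atan2(p_y, p_x) ≈ -174.85°.

≈ 66°N, 175°W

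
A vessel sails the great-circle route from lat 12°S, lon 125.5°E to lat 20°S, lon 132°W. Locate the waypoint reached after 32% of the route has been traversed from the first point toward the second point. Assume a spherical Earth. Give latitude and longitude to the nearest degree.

≈ lat 22°S, lon 157°E

Convert each endpoint to a unit vector on the sphere (x = cos φ cos λ, y = cos φ sin λ, z = sin φ).
The central angle between the endpoints is δ = arccos(p₁·p₂) ≈ 1.699 rad (97.3°).
Interpolate at f = 0.32 with slerp weights a = sin((1−f)δ)/sin δ ≈ 0.922, b = sin(fδ)/sin δ ≈ 0.522.
p = a·p₁ + b·p₂ ≈ (-0.852, 0.370, -0.370); φ = arcsin(p_z) ≈ -21.73°, λ = atan2(p_y, p_x) ≈ 156.50°.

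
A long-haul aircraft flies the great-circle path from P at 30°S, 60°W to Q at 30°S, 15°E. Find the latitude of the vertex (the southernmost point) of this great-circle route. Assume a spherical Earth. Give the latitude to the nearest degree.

≈ 36°S

The great circle lies in the plane with unit normal n̂ = (p₁ × p₂)/|p₁ × p₂|.
Here n̂_z ≈ +0.809; the vertex latitude is φ_max = arccos|n̂_z| ≈ 36.0°.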